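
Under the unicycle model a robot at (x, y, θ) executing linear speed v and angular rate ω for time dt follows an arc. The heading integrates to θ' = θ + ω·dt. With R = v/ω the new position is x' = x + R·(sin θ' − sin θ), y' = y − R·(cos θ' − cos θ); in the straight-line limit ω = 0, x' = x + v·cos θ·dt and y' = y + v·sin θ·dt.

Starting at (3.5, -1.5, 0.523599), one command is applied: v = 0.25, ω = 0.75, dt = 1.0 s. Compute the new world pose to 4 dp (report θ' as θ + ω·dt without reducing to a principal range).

θ' = 0.5236 + 0.75·1.0 = 1.2736
R = v/ω = 0.25/0.75 = 0.3333
x' = 3.5 + 0.3333·(sin 1.2736 − sin 0.5236) = 3.6521
y' = -1.5 − 0.3333·(cos 1.2736 − cos 0.5236) = -1.3089

(3.6521, -1.3089, 1.2736)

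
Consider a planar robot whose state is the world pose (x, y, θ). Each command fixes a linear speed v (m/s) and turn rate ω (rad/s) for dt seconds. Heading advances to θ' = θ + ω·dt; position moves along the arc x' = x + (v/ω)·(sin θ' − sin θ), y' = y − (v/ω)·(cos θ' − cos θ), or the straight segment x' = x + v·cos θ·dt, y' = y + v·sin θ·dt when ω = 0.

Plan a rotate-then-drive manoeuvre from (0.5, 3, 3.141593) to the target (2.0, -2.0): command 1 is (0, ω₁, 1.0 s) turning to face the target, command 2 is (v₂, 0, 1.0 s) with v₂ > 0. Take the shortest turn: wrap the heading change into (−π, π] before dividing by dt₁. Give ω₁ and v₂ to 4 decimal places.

ω₁ = 1.8623, v₂ = 5.2202

heading to target = atan2(-2−3, 2−0.5) = -1.2793
Δθ = wrap(-1.2793 − 3.1416) = 1.8623; ω₁ = Δθ/dt₁ = 1.8623
distance = √((2−0.5)² + (-2−3)²) = 5.2202; v₂ = distance/dt₂ = 5.2202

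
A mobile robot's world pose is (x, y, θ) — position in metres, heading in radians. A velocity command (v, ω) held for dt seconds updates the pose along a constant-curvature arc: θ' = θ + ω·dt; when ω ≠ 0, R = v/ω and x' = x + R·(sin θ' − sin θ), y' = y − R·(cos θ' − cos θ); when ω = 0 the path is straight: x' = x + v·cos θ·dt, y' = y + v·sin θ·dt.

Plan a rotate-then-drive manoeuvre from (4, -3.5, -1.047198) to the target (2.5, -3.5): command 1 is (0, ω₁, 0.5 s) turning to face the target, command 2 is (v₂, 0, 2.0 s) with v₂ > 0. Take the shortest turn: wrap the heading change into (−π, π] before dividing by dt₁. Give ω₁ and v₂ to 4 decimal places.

ω₁ = -4.1888, v₂ = 0.7500

heading to target = atan2(-3.5−-3.5, 2.5−4) = 3.1416
Δθ = wrap(3.1416 − -1.0472) = -2.0944; ω₁ = Δθ/dt₁ = -4.1888
distance = √((2.5−4)² + (-3.5−-3.5)²) = 1.5000; v₂ = distance/dt₂ = 0.7500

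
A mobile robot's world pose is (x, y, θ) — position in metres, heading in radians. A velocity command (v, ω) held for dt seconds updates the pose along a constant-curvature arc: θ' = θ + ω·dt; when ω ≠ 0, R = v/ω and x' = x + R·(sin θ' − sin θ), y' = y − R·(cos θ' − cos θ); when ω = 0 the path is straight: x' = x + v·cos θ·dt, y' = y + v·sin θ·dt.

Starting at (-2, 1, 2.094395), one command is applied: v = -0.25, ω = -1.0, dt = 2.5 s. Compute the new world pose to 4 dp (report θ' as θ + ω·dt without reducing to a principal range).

(-2.3152, 0.6453, -0.4056)

θ' = 2.0944 + -1.0·2.5 = -0.4056
R = v/ω = -0.25/-1.0 = 0.2500
x' = -2 + 0.2500·(sin -0.4056 − sin 2.0944) = -2.3152
y' = 1 − 0.2500·(cos -0.4056 − cos 2.0944) = 0.6453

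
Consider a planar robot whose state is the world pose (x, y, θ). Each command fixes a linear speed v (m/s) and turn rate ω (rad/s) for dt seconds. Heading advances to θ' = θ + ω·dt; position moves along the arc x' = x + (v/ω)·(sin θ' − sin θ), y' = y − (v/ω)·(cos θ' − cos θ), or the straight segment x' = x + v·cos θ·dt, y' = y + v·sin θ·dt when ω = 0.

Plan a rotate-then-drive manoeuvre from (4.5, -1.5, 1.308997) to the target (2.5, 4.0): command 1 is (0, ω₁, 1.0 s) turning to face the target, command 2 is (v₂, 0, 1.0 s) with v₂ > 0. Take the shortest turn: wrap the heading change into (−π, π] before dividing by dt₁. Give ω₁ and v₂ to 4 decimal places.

ω₁ = 0.6106, v₂ = 5.8523

heading to target = atan2(4−-1.5, 2.5−4.5) = 1.9196
Δθ = wrap(1.9196 − 1.3090) = 0.6106; ω₁ = Δθ/dt₁ = 0.6106
distance = √((2.5−4.5)² + (4−-1.5)²) = 5.8523; v₂ = distance/dt₂ = 5.8523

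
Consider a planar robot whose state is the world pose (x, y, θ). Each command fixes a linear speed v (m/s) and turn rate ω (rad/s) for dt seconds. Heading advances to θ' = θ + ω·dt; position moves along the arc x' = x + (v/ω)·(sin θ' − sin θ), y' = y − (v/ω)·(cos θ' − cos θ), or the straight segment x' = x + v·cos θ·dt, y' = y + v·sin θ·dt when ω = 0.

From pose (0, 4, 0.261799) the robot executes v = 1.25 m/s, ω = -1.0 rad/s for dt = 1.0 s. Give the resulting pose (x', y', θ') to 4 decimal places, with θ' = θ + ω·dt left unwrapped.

(1.1647, 3.7172, -0.7382)

θ' = 0.2618 + -1.0·1.0 = -0.7382
R = v/ω = 1.25/-1.0 = -1.2500
x' = 0 + -1.2500·(sin -0.7382 − sin 0.2618) = 1.1647
y' = 4 − -1.2500·(cos -0.7382 − cos 0.2618) = 3.7172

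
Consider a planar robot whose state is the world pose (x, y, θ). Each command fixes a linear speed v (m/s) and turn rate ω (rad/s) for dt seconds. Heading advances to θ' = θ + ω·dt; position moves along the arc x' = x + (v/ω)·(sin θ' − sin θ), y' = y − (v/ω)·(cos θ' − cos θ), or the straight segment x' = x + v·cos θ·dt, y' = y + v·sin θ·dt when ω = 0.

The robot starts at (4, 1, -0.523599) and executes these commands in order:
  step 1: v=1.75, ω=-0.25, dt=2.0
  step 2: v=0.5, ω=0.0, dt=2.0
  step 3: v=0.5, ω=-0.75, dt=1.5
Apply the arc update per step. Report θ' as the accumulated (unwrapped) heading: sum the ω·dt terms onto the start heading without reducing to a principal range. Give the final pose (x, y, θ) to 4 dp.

(6.9873, -2.9851, -2.1486)

step 1: θ'=-1.0236 (R=-7.0000) → pose (6.4779, -1.4201, -1.0236)
step 2: θ'=-1.0236 (straight) → pose (6.9982, -2.2741, -1.0236)
step 3: θ'=-2.1486 (R=-0.6667) → pose (6.9873, -2.9851, -2.1486)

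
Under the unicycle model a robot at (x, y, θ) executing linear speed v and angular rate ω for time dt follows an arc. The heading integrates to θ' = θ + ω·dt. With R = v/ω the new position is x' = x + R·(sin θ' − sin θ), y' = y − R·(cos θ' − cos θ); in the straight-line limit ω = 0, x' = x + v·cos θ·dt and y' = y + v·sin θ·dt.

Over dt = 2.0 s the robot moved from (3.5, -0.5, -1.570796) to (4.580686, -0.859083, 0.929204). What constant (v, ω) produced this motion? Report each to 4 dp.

v = 0.7500, ω = 1.2500

Δθ = 0.929204 − -1.570796 = 2.500000
ω = Δθ/dt = 2.500000/2.0 = 1.2500
R = Δx/(sin θ' − sin θ) = 0.6000
v = R·ω = 0.6000·1.2500 = 0.7500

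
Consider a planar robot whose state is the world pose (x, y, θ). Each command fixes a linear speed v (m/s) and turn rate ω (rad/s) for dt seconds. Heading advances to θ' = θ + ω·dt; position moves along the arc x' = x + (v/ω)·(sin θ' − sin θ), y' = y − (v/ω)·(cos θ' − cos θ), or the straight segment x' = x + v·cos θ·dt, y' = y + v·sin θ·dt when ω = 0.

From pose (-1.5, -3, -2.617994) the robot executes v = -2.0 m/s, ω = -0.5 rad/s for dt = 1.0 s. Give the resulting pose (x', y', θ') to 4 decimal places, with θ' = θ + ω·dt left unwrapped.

θ' = -2.6180 + -0.5·1.0 = -3.1180
R = v/ω = -2.0/-0.5 = 4.0000
x' = -1.5 + 4.0000·(sin -3.1180 − sin -2.6180) = 0.4056
y' = -3 − 4.0000·(cos -3.1180 − cos -2.6180) = -2.4652

(0.4056, -2.4652, -3.1180)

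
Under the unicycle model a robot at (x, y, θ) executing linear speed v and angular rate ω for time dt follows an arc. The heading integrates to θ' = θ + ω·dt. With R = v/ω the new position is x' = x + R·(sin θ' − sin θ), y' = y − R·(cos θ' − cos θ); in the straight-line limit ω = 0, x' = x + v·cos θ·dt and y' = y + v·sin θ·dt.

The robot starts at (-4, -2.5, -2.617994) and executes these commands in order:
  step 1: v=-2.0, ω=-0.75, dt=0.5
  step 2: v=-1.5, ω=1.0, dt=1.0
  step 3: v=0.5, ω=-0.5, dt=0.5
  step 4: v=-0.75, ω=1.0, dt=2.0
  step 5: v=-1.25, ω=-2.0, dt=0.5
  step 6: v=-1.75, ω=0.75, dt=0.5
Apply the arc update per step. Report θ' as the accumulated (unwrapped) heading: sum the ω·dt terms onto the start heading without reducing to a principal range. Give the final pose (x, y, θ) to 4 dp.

(-3.3214, 0.8411, -0.8680)

step 1: θ'=-2.9930 (R=2.6667) → pose (-3.0615, -2.1721, -2.9930)
step 2: θ'=-1.9930 (R=-1.5000) → pose (-1.9153, -1.3033, -1.9930)
step 3: θ'=-2.2430 (R=-1.0000) → pose (-2.0450, -1.5162, -2.2430)
step 4: θ'=-0.2430 (R=-0.7500) → pose (-2.4514, -0.3212, -0.2430)
step 5: θ'=-1.2430 (R=0.6250) → pose (-2.8927, 0.0842, -1.2430)
step 6: θ'=-0.8680 (R=-2.3333) → pose (-3.3214, 0.8411, -0.8680)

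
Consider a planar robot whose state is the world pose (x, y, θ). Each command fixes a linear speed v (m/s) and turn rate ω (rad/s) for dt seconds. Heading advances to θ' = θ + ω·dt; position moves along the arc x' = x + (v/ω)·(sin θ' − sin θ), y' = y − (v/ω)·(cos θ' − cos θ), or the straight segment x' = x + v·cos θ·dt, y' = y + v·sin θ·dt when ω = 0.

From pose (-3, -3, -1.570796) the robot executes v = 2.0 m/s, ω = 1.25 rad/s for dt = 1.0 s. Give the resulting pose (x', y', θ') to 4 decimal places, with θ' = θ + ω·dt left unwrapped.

θ' = -1.5708 + 1.25·1.0 = -0.3208
R = v/ω = 2.0/1.25 = 1.6000
x' = -3 + 1.6000·(sin -0.3208 − sin -1.5708) = -1.9045
y' = -3 − 1.6000·(cos -0.3208 − cos -1.5708) = -4.5184

(-1.9045, -4.5184, -0.3208)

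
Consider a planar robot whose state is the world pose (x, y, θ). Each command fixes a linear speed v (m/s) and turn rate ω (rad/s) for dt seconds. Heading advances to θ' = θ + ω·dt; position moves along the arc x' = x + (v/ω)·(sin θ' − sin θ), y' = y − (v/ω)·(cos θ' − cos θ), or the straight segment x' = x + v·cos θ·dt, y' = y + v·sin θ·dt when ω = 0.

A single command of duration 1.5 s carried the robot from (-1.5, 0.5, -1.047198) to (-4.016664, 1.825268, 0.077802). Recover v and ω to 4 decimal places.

Δθ = 0.077802 − -1.047198 = 1.125000
ω = Δθ/dt = 1.125000/1.5 = 0.7500
R = Δx/(sin θ' − sin θ) = -2.6667
v = R·ω = -2.6667·0.7500 = -2.0000

v = -2.0000, ω = 0.7500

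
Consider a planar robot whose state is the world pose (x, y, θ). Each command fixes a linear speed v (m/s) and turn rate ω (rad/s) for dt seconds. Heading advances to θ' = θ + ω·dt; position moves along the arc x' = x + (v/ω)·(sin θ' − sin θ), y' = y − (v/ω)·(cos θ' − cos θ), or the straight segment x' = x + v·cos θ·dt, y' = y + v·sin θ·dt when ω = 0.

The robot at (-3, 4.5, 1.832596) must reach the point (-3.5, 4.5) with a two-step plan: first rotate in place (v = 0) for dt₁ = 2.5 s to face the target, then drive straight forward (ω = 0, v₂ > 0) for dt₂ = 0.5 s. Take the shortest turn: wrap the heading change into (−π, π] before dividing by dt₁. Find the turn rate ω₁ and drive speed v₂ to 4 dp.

heading to target = atan2(4.5−4.5, -3.5−-3) = 3.1416
Δθ = wrap(3.1416 − 1.8326) = 1.3090; ω₁ = Δθ/dt₁ = 0.5236
distance = √((-3.5−-3)² + (4.5−4.5)²) = 0.5000; v₂ = distance/dt₂ = 1.0000

ω₁ = 0.5236, v₂ = 1.0000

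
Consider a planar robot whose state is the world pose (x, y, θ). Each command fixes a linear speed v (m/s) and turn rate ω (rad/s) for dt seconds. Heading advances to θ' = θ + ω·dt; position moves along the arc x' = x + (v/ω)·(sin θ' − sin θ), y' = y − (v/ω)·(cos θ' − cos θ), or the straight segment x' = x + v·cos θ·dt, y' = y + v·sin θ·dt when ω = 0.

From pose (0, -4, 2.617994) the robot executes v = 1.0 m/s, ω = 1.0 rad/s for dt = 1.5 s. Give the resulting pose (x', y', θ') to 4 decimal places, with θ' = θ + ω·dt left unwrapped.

θ' = 2.6180 + 1.0·1.5 = 4.1180
R = v/ω = 1.0/1.0 = 1.0000
x' = 0 + 1.0000·(sin 4.1180 − sin 2.6180) = -1.3285
y' = -4 − 1.0000·(cos 4.1180 − cos 2.6180) = -4.3060

(-1.3285, -4.3060, 4.1180)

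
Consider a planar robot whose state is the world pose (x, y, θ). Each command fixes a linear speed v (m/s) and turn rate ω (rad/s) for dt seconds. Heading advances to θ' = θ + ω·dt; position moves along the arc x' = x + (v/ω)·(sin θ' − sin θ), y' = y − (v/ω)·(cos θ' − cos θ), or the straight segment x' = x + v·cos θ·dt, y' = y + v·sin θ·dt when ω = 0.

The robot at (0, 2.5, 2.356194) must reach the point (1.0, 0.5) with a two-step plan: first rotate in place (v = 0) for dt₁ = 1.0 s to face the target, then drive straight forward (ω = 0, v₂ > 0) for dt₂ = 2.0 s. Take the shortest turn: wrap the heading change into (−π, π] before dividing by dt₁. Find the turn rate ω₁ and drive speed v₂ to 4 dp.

ω₁ = 2.8198, v₂ = 1.1180

heading to target = atan2(0.5−2.5, 1−0) = -1.1071
Δθ = wrap(-1.1071 − 2.3562) = 2.8198; ω₁ = Δθ/dt₁ = 2.8198
distance = √((1−0)² + (0.5−2.5)²) = 2.2361; v₂ = distance/dt₂ = 1.1180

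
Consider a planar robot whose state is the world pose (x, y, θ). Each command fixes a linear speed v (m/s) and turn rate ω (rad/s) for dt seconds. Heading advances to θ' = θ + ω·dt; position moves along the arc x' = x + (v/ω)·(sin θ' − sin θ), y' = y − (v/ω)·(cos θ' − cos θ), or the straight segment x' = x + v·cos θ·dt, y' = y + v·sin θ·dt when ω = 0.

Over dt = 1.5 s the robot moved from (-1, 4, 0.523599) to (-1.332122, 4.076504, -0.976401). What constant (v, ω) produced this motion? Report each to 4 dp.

Δθ = -0.976401 − 0.523599 = -1.500000
ω = Δθ/dt = -1.500000/1.5 = -1.0000
R = Δx/(sin θ' − sin θ) = 0.2500
v = R·ω = 0.2500·-1.0000 = -0.2500

v = -0.2500, ω = -1.0000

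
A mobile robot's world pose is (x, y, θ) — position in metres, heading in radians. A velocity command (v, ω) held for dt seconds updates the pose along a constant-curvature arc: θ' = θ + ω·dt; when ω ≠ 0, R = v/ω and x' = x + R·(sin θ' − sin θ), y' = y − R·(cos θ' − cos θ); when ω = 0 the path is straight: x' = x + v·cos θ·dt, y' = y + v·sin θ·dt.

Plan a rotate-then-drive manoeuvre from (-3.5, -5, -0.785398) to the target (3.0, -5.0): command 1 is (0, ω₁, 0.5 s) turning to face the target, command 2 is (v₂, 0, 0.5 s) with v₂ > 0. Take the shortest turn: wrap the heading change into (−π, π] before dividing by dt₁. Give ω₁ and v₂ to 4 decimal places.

ω₁ = 1.5708, v₂ = 13.0000

heading to target = atan2(-5−-5, 3−-3.5) = 0.0000
Δθ = wrap(0.0000 − -0.7854) = 0.7854; ω₁ = Δθ/dt₁ = 1.5708
distance = √((3−-3.5)² + (-5−-5)²) = 6.5000; v₂ = distance/dt₂ = 13.0000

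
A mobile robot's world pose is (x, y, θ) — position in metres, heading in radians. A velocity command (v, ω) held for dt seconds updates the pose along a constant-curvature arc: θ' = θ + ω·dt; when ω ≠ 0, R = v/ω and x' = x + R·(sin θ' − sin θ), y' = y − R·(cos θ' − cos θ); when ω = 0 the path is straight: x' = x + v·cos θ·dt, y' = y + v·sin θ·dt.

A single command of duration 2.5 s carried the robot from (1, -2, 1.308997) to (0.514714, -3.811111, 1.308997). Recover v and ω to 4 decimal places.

v = -0.7500, ω = 0.0000

Δθ = 1.308997 − 1.308997 = 0.000000
ω = Δθ/dt = 0.000000/2.5 = 0.0000
ω = 0 → v = (Δx·cos θ + Δy·sin θ)/dt = -0.7500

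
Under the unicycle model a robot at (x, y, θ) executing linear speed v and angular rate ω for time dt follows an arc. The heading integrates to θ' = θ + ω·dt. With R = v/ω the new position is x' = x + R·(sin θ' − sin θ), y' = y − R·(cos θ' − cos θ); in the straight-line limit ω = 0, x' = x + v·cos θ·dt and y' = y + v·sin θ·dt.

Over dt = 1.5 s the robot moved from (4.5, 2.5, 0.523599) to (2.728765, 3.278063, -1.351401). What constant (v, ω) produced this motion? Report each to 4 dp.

v = -1.5000, ω = -1.2500

Δθ = -1.351401 − 0.523599 = -1.875000
ω = Δθ/dt = -1.875000/1.5 = -1.2500
R = Δx/(sin θ' − sin θ) = 1.2000
v = R·ω = 1.2000·-1.2500 = -1.5000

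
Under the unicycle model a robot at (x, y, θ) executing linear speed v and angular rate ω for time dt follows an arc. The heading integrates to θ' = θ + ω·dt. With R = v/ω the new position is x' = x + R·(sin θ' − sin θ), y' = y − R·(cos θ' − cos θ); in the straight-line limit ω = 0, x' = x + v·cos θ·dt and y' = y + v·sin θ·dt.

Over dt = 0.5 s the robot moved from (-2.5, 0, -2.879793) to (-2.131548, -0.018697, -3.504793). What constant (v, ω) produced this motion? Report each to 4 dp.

Δθ = -3.504793 − -2.879793 = -0.625000
ω = Δθ/dt = -0.625000/0.5 = -1.2500
R = Δx/(sin θ' − sin θ) = 0.6000
v = R·ω = 0.6000·-1.2500 = -0.7500

v = -0.7500, ω = -1.2500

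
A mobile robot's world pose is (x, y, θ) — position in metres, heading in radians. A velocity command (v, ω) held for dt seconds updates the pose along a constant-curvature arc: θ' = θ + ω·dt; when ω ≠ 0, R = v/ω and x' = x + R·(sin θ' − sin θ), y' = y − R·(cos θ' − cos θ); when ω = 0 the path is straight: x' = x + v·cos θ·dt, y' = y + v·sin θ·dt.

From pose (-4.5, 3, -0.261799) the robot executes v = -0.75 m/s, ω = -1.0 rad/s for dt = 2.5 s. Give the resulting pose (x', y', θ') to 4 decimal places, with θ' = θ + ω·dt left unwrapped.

θ' = -0.2618 + -1.0·2.5 = -2.7618
R = v/ω = -0.75/-1.0 = 0.7500
x' = -4.5 + 0.7500·(sin -2.7618 − sin -0.2618) = -4.5839
y' = 3 − 0.7500·(cos -2.7618 − cos -0.2618) = 4.4210

(-4.5839, 4.4210, -2.7618)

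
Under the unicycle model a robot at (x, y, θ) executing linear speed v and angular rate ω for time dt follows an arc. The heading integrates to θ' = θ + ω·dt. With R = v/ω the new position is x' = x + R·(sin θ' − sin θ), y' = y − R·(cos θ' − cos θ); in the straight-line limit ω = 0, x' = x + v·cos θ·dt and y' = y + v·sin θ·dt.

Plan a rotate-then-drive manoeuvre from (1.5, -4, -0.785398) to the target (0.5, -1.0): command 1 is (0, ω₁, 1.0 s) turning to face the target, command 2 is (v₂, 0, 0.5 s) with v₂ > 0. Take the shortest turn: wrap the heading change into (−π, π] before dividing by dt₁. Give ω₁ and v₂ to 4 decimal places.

heading to target = atan2(-1−-4, 0.5−1.5) = 1.8925
Δθ = wrap(1.8925 − -0.7854) = 2.6779; ω₁ = Δθ/dt₁ = 2.6779
distance = √((0.5−1.5)² + (-1−-4)²) = 3.1623; v₂ = distance/dt₂ = 6.3246

ω₁ = 2.6779, v₂ = 6.3246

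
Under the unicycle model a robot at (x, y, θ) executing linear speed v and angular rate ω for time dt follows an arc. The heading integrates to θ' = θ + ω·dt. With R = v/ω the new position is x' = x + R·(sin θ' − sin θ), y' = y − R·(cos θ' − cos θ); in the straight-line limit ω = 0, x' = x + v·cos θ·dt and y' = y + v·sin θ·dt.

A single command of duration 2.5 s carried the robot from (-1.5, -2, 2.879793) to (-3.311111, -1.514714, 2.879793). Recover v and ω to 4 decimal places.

Δθ = 2.879793 − 2.879793 = 0.000000
ω = Δθ/dt = 0.000000/2.5 = 0.0000
ω = 0 → v = (Δx·cos θ + Δy·sin θ)/dt = 0.7500

v = 0.7500, ω = 0.0000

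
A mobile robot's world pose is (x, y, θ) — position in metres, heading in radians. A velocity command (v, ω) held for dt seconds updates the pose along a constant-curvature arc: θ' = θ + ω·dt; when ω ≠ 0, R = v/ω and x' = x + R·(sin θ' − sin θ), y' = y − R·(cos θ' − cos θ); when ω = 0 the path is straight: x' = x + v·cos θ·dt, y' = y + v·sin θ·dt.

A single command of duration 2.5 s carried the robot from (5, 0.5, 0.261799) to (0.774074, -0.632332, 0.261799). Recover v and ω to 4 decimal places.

Δθ = 0.261799 − 0.261799 = 0.000000
ω = Δθ/dt = 0.000000/2.5 = 0.0000
ω = 0 → v = (Δx·cos θ + Δy·sin θ)/dt = -1.7500

v = -1.7500, ω = 0.0000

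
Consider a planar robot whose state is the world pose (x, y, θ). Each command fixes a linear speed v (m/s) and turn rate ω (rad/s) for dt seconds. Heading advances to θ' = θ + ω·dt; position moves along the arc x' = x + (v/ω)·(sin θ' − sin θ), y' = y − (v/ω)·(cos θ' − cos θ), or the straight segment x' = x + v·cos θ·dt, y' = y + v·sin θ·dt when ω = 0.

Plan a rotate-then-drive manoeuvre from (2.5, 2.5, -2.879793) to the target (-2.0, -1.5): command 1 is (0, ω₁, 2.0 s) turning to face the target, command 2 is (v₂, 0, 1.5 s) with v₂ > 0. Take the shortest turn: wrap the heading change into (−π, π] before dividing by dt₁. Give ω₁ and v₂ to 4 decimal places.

ω₁ = 0.2324, v₂ = 4.0139

heading to target = atan2(-1.5−2.5, -2−2.5) = -2.4150
Δθ = wrap(-2.4150 − -2.8798) = 0.4648; ω₁ = Δθ/dt₁ = 0.2324
distance = √((-2−2.5)² + (-1.5−2.5)²) = 6.0208; v₂ = distance/dt₂ = 4.0139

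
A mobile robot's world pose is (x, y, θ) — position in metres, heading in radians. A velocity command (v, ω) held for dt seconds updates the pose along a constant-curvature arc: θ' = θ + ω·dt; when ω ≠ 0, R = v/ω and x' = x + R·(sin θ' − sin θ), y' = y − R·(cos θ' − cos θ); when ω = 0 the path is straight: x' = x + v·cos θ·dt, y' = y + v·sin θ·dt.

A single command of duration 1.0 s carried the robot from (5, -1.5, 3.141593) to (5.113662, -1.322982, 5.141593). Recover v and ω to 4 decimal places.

v = -0.2500, ω = 2.0000

Δθ = 5.141593 − 3.141593 = 2.000000
ω = Δθ/dt = 2.000000/1.0 = 2.0000
R = −Δy/(cos θ' − cos θ) = -0.1250
v = R·ω = -0.1250·2.0000 = -0.2500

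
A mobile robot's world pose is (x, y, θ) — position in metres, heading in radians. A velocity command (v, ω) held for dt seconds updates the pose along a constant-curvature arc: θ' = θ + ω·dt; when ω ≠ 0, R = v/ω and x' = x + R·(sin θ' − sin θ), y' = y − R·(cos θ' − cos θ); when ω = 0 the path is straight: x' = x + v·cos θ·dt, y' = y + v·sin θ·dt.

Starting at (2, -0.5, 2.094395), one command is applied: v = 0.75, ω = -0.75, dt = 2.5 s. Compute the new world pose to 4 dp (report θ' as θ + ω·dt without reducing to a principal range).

(2.6484, 0.9760, 0.2194)

θ' = 2.0944 + -0.75·2.5 = 0.2194
R = v/ω = 0.75/-0.75 = -1.0000
x' = 2 + -1.0000·(sin 0.2194 − sin 2.0944) = 2.6484
y' = -0.5 − -1.0000·(cos 0.2194 − cos 2.0944) = 0.9760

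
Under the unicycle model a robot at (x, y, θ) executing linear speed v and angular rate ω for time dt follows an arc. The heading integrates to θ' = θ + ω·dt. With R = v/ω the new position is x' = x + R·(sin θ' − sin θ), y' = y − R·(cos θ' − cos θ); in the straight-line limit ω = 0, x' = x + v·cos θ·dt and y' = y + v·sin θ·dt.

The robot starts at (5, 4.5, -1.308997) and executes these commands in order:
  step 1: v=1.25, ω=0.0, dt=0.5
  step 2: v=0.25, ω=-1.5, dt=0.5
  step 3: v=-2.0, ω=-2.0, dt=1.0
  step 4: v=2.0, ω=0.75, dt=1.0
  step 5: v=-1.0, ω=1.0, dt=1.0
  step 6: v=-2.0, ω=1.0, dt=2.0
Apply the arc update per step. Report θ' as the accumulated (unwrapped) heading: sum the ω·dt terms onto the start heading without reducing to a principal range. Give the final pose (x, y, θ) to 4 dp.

(5.1873, 8.4865, -0.3090)

step 1: θ'=-1.3090 (straight) → pose (5.1618, 3.8963, -1.3090)
step 2: θ'=-2.0590 (R=-0.1667) → pose (5.1480, 3.7750, -2.0590)
step 3: θ'=-4.0590 (R=1.0000) → pose (6.8252, 3.9138, -4.0590)
step 4: θ'=-3.3090 (R=2.6667) → pose (5.1521, 4.9222, -3.3090)
step 5: θ'=-2.3090 (R=-1.0000) → pose (6.0584, 5.2353, -2.3090)
step 6: θ'=-0.3090 (R=-2.0000) → pose (5.1873, 8.4865, -0.3090)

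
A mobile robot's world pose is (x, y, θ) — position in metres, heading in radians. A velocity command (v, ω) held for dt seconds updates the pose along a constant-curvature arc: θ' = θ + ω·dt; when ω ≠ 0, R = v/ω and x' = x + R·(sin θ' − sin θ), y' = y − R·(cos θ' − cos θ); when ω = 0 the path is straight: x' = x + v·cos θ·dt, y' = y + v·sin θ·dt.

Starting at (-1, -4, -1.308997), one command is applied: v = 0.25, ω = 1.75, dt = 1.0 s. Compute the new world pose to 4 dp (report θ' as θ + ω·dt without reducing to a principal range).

(-0.8010, -4.0922, 0.4410)

θ' = -1.3090 + 1.75·1.0 = 0.4410
R = v/ω = 0.25/1.75 = 0.1429
x' = -1 + 0.1429·(sin 0.4410 − sin -1.3090) = -0.8010
y' = -4 − 0.1429·(cos 0.4410 − cos -1.3090) = -4.0922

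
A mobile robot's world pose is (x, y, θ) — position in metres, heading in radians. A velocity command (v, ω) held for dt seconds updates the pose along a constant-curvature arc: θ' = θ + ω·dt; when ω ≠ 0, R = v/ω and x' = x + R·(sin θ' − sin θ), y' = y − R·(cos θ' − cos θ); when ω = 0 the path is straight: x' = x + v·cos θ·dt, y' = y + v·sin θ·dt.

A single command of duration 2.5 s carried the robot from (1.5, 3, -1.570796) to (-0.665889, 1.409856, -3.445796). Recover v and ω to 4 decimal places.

v = 1.2500, ω = -0.7500

Δθ = -3.445796 − -1.570796 = -1.875000
ω = Δθ/dt = -1.875000/2.5 = -0.7500
R = Δx/(sin θ' − sin θ) = -1.6667
v = R·ω = -1.6667·-0.7500 = 1.2500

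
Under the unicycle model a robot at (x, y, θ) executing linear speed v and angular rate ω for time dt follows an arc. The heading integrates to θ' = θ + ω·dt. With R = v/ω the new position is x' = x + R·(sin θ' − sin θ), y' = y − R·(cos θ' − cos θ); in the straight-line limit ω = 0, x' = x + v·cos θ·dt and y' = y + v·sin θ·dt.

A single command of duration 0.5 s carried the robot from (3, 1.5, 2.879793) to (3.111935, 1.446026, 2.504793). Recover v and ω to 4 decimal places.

Δθ = 2.504793 − 2.879793 = -0.375000
ω = Δθ/dt = -0.375000/0.5 = -0.7500
R = Δx/(sin θ' − sin θ) = 0.3333
v = R·ω = 0.3333·-0.7500 = -0.2500

v = -0.2500, ω = -0.7500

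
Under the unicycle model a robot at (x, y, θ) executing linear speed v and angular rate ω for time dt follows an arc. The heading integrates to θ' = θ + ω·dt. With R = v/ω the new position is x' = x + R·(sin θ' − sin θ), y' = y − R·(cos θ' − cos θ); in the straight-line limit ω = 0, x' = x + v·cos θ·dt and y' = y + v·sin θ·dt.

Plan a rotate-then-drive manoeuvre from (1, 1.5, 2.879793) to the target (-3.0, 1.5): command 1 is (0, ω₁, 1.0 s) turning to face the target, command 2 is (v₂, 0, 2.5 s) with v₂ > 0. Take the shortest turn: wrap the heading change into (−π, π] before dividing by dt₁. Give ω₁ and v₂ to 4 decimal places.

ω₁ = 0.2618, v₂ = 1.6000

heading to target = atan2(1.5−1.5, -3−1) = 3.1416
Δθ = wrap(3.1416 − 2.8798) = 0.2618; ω₁ = Δθ/dt₁ = 0.2618
distance = √((-3−1)² + (1.5−1.5)²) = 4.0000; v₂ = distance/dt₂ = 1.6000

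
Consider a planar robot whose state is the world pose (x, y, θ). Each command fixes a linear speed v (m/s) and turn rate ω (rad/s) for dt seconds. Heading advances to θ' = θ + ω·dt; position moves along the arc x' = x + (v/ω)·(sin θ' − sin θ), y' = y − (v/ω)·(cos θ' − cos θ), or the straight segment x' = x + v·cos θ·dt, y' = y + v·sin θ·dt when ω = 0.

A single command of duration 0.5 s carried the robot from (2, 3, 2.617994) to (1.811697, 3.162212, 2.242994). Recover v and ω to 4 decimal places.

Δθ = 2.242994 − 2.617994 = -0.375000
ω = Δθ/dt = -0.375000/0.5 = -0.7500
R = Δx/(sin θ' − sin θ) = -0.6667
v = R·ω = -0.6667·-0.7500 = 0.5000

v = 0.5000, ω = -0.7500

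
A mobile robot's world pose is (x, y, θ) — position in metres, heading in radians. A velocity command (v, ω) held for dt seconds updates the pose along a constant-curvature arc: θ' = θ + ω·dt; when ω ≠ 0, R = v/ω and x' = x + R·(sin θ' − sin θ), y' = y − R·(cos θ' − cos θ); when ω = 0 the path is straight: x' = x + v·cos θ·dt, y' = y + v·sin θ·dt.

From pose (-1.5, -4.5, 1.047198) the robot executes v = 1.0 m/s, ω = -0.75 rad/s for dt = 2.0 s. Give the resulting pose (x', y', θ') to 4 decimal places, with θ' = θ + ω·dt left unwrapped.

θ' = 1.0472 + -0.75·2.0 = -0.4528
R = v/ω = 1.0/-0.75 = -1.3333
x' = -1.5 + -1.3333·(sin -0.4528 − sin 1.0472) = 0.2380
y' = -4.5 − -1.3333·(cos -0.4528 − cos 1.0472) = -3.9677

(0.2380, -3.9677, -0.4528)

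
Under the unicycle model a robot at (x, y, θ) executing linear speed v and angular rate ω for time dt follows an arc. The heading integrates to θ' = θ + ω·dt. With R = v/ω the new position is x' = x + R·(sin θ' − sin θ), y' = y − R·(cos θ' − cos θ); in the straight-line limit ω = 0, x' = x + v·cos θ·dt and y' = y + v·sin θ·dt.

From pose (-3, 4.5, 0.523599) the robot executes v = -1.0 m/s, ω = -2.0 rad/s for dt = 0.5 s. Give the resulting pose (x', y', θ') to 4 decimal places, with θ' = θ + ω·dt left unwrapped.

θ' = 0.5236 + -2.0·0.5 = -0.4764
R = v/ω = -1.0/-2.0 = 0.5000
x' = -3 + 0.5000·(sin -0.4764 − sin 0.5236) = -3.4793
y' = 4.5 − 0.5000·(cos -0.4764 − cos 0.5236) = 4.4887

(-3.4793, 4.4887, -0.4764)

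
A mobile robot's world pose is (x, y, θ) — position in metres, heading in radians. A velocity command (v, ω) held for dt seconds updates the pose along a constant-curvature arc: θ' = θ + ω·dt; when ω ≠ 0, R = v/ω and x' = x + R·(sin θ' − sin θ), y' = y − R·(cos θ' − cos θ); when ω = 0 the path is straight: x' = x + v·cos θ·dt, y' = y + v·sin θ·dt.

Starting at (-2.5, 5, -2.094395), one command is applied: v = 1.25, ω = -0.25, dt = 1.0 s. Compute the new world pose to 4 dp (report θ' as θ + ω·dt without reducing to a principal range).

θ' = -2.0944 + -0.25·1.0 = -2.3444
R = v/ω = 1.25/-0.25 = -5.0000
x' = -2.5 + -5.0000·(sin -2.3444 − sin -2.0944) = -3.2531
y' = 5 − -5.0000·(cos -2.3444 − cos -2.0944) = 4.0064

(-3.2531, 4.0064, -2.3444)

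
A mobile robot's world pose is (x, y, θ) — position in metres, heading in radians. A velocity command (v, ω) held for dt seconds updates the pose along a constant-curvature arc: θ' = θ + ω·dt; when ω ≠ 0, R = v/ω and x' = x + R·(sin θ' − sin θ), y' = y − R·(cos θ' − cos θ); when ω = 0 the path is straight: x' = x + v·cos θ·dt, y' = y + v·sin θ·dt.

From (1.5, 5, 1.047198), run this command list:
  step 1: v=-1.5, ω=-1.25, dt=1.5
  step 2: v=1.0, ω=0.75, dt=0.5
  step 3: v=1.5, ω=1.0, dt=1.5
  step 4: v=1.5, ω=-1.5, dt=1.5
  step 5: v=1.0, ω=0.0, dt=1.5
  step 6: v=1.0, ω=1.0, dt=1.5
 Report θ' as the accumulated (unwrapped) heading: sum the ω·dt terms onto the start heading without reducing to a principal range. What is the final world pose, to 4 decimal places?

(5.4955, 2.9538, 0.2972)

step 1: θ'=-0.8278 (R=1.2000) → pose (-0.4230, 4.7882, -0.8278)
step 2: θ'=-0.4528 (R=1.3333) → pose (-0.0244, 4.4912, -0.4528)
step 3: θ'=1.0472 (R=1.5000) → pose (1.9309, 5.0901, 1.0472)
step 4: θ'=-1.2028 (R=-1.0000) → pose (3.7300, 4.9498, -1.2028)
step 5: θ'=-1.2028 (straight) → pose (4.2696, 3.5502, -1.2028)
step 6: θ'=0.2972 (R=1.0000) → pose (5.4955, 2.9538, 0.2972)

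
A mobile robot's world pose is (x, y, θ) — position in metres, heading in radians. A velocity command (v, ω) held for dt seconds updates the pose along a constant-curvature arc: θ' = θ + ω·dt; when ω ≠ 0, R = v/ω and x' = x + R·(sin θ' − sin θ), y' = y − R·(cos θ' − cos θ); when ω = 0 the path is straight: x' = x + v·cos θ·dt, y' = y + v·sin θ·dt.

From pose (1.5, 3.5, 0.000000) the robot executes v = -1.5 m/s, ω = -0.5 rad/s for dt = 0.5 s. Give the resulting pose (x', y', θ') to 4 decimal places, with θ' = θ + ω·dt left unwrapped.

θ' = 0.0000 + -0.5·0.5 = -0.2500
R = v/ω = -1.5/-0.5 = 3.0000
x' = 1.5 + 3.0000·(sin -0.2500 − sin 0.0000) = 0.7578
y' = 3.5 − 3.0000·(cos -0.2500 − cos 0.0000) = 3.5933

(0.7578, 3.5933, -0.2500)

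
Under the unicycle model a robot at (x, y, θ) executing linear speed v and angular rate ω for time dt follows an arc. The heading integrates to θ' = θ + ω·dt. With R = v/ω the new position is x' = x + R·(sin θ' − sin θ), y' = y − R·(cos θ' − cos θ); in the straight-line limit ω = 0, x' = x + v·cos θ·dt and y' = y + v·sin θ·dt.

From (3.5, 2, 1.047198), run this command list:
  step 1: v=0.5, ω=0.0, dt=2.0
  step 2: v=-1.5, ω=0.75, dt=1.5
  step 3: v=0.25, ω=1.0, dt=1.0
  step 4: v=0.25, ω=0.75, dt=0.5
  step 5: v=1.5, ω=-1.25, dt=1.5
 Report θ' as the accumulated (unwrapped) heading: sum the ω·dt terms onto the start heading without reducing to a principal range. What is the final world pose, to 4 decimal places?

step 1: θ'=1.0472 (straight) → pose (4.0000, 2.8660, 1.0472)
step 2: θ'=2.1722 (R=-2.0000) → pose (4.0830, 0.7344, 2.1722)
step 3: θ'=3.1722 (R=0.2500) → pose (3.8692, 0.8429, 3.1722)
step 4: θ'=3.5472 (R=0.3333) → pose (3.7479, 0.8160, 3.5472)
step 5: θ'=1.6722 (R=-1.2000) → pose (2.0805, 1.7971, 1.6722)

(2.0805, 1.7971, 1.6722)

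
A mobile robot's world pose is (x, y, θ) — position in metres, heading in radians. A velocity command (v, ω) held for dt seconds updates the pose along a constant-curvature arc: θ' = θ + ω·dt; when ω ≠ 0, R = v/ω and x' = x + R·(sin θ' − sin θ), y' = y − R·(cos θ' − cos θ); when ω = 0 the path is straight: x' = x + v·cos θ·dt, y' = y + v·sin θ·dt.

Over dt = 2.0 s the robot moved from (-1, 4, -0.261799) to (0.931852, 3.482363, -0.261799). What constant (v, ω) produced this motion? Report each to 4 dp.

v = 1.0000, ω = 0.0000

Δθ = -0.261799 − -0.261799 = 0.000000
ω = Δθ/dt = 0.000000/2.0 = 0.0000
ω = 0 → v = (Δx·cos θ + Δy·sin θ)/dt = 1.0000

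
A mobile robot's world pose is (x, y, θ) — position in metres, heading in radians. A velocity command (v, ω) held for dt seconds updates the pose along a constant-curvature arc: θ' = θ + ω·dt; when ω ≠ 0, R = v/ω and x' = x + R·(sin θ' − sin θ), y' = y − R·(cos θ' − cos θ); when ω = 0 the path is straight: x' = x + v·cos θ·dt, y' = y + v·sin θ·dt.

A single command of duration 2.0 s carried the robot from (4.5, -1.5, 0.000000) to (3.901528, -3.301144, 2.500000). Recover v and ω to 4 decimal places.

Δθ = 2.500000 − 0.000000 = 2.500000
ω = Δθ/dt = 2.500000/2.0 = 1.2500
R = −Δy/(cos θ' − cos θ) = -1.0000
v = R·ω = -1.0000·1.2500 = -1.2500

v = -1.2500, ω = 1.2500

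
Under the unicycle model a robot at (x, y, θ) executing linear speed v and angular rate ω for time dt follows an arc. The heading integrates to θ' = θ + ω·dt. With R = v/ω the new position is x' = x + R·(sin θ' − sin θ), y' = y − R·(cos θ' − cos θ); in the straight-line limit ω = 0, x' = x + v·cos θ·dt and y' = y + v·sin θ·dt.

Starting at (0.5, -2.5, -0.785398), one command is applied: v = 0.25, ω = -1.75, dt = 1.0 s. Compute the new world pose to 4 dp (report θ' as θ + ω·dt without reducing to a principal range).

θ' = -0.7854 + -1.75·1.0 = -2.5354
R = v/ω = 0.25/-1.75 = -0.1429
x' = 0.5 + -0.1429·(sin -2.5354 − sin -0.7854) = 0.4804
y' = -2.5 − -0.1429·(cos -2.5354 − cos -0.7854) = -2.7184

(0.4804, -2.7184, -2.5354)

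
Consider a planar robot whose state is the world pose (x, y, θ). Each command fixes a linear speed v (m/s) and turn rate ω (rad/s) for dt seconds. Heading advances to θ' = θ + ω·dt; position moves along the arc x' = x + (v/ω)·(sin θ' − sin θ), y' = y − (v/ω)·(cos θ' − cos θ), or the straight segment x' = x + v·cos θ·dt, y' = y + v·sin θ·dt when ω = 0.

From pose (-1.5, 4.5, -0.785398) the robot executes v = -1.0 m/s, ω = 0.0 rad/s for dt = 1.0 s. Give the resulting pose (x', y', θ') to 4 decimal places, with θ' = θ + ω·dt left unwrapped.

(-2.2071, 5.2071, -0.7854)

θ' = -0.7854 + 0.0·1.0 = -0.7854
ω = 0 → straight: x' = -1.5 + -1.0·cos(-0.7854)·1.0 = -2.2071
y' = 4.5 + -1.0·sin(-0.7854)·1.0 = 5.2071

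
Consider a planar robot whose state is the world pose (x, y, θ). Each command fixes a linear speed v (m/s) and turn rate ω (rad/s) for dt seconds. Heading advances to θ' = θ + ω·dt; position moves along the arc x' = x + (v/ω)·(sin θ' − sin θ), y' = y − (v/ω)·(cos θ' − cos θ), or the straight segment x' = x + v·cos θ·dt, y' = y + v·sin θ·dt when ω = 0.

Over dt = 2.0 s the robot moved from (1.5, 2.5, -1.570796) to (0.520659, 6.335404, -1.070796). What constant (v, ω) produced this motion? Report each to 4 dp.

Δθ = -1.070796 − -1.570796 = 0.500000
ω = Δθ/dt = 0.500000/2.0 = 0.2500
R = −Δy/(cos θ' − cos θ) = -8.0000
v = R·ω = -8.0000·0.2500 = -2.0000

v = -2.0000, ω = 0.2500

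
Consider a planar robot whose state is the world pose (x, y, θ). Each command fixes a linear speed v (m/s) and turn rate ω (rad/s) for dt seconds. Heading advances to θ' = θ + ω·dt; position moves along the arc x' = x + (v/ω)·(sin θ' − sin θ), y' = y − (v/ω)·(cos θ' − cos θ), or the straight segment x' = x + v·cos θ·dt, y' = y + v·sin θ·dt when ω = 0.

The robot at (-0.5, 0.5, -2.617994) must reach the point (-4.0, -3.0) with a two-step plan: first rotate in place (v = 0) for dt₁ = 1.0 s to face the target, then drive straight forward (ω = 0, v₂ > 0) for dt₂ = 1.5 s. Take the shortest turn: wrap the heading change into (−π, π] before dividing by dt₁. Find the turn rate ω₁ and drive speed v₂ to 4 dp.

ω₁ = 0.2618, v₂ = 3.2998

heading to target = atan2(-3−0.5, -4−-0.5) = -2.3562
Δθ = wrap(-2.3562 − -2.6180) = 0.2618; ω₁ = Δθ/dt₁ = 0.2618
distance = √((-4−-0.5)² + (-3−0.5)²) = 4.9497; v₂ = distance/dt₂ = 3.2998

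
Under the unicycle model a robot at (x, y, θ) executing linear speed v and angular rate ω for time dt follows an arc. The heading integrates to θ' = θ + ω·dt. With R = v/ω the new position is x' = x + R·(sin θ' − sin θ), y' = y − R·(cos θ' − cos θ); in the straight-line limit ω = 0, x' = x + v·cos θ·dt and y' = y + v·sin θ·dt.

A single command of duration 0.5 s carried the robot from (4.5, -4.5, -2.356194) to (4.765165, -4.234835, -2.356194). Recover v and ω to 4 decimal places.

v = -0.7500, ω = 0.0000

Δθ = -2.356194 − -2.356194 = 0.000000
ω = Δθ/dt = 0.000000/0.5 = 0.0000
ω = 0 → v = (Δx·cos θ + Δy·sin θ)/dt = -0.7500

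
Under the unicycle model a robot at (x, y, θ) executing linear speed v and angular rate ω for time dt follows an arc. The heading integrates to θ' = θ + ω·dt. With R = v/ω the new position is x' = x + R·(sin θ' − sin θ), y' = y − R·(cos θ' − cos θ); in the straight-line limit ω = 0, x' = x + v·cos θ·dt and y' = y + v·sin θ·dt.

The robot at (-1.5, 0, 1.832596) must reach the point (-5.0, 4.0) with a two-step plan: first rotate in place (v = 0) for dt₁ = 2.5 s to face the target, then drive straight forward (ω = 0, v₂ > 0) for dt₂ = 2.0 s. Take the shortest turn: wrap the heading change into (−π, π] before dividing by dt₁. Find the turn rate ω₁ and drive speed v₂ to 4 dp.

ω₁ = 0.1828, v₂ = 2.6575

heading to target = atan2(4−0, -5−-1.5) = 2.2896
Δθ = wrap(2.2896 − 1.8326) = 0.4570; ω₁ = Δθ/dt₁ = 0.1828
distance = √((-5−-1.5)² + (4−0)²) = 5.3151; v₂ = distance/dt₂ = 2.6575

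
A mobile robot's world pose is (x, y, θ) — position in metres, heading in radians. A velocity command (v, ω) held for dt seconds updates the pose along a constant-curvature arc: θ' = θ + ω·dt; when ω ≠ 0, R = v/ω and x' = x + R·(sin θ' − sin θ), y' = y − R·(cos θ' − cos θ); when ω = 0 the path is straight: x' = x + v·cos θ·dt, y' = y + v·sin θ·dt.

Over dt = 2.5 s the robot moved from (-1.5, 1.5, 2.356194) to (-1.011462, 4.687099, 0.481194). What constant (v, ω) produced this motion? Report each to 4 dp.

v = 1.5000, ω = -0.7500

Δθ = 0.481194 − 2.356194 = -1.875000
ω = Δθ/dt = -1.875000/2.5 = -0.7500
R = −Δy/(cos θ' − cos θ) = -2.0000
v = R·ω = -2.0000·-0.7500 = 1.5000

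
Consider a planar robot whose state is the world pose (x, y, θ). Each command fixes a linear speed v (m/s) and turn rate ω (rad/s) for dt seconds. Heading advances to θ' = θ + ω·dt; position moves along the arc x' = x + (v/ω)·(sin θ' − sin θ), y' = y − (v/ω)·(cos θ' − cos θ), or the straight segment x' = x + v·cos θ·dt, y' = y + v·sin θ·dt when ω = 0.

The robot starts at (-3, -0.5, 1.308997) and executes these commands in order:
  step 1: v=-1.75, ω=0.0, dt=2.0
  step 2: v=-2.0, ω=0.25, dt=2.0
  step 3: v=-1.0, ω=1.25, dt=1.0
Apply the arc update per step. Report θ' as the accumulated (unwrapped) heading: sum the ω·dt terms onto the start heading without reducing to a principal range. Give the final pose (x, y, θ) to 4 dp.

(-3.2412, -8.4474, 3.0590)

step 1: θ'=1.3090 (straight) → pose (-3.9059, -3.8807, 1.3090)
step 2: θ'=1.8090 (R=-8.0000) → pose (-3.9526, -7.8389, 1.8090)
step 3: θ'=3.0590 (R=-0.8000) → pose (-3.2412, -8.4474, 3.0590)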